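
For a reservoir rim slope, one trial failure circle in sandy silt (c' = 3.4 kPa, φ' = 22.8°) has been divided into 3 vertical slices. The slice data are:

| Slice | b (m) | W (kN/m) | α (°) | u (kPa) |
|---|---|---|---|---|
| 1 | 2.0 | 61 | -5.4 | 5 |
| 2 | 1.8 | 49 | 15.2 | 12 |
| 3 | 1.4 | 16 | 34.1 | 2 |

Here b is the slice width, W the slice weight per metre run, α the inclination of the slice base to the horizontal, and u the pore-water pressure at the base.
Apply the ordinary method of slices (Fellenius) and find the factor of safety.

Ordinary method of slices: FS = Σ[c'·Δl_i + (W_i cosα_i − u_i·Δl_i)·tanφ'] / Σ W_i sinα_i, with Δl_i = b_i / cosα_i.
Slice 1: Δl = 2.0/cos(-5.4°) = 2.009 m; N'_1 = 61·cos(-5.4°) − 5·2.009 = 50.7; c'Δl = 6.83; W sinα = -5.7
Slice 2: Δl = 1.8/cos15.2° = 1.865 m; N'_2 = 49·cos15.2° − 12·1.865 = 24.9; c'Δl = 6.34; W sinα = 12.8
Slice 3: Δl = 1.4/cos34.1° = 1.691 m; N'_3 = 16·cos34.1° − 2·1.691 = 9.9; c'Δl = 5.75; W sinα = 9.0
Σc'Δl = 18.9 kN/m; ΣN' = 85.5 kN/m; ΣW sinα = 16.1 kN/m
Resisting = 18.9 + 85.5·tan22.8° = 18.9 + 35.9 = 54.8 kN/m
FS = 54.8 / 16.1 = 3.411

FS = 3.41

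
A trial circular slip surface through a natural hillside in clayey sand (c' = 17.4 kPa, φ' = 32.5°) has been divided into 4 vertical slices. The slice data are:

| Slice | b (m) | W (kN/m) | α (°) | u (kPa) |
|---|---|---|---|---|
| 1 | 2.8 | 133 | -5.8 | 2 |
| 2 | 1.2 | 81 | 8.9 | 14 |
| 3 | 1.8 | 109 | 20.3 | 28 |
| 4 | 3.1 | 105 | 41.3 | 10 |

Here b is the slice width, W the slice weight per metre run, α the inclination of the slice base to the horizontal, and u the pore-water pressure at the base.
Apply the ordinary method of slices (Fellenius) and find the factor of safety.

Ordinary method of slices: FS = Σ[c'·Δl_i + (W_i cosα_i − u_i·Δl_i)·tanφ'] / Σ W_i sinα_i, with Δl_i = b_i / cosα_i.
Slice 1: Δl = 2.8/cos(-5.8°) = 2.814 m; N'_1 = 133·cos(-5.8°) − 2·2.814 = 126.7; c'Δl = 48.97; W sinα = -13.4
Slice 2: Δl = 1.2/cos8.9° = 1.215 m; N'_2 = 81·cos8.9° − 14·1.215 = 63.0; c'Δl = 21.13; W sinα = 12.5
Slice 3: Δl = 1.8/cos20.3° = 1.919 m; N'_3 = 109·cos20.3° − 28·1.919 = 48.5; c'Δl = 33.39; W sinα = 37.8
Slice 4: Δl = 3.1/cos41.3° = 4.126 m; N'_4 = 105·cos41.3° − 10·4.126 = 37.6; c'Δl = 71.80; W sinα = 69.3
Σc'Δl = 175.3 kN/m; ΣN' = 275.8 kN/m; ΣW sinα = 106.2 kN/m
Resisting = 175.3 + 275.8·tan32.5° = 175.3 + 175.7 = 351.0 kN/m
FS = 351.0 / 106.2 = 3.305

FS = 3.31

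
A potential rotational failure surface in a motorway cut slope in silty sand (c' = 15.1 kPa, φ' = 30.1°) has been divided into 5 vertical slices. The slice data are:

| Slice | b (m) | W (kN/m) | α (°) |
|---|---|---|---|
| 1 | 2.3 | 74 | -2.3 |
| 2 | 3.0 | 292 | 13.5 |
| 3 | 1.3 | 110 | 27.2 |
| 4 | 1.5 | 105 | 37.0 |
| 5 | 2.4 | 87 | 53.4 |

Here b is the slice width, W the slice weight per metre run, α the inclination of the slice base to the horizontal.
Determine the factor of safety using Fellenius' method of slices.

Ordinary method of slices: FS = Σ[c'·Δl_i + (W_i cosα_i)·tanφ'] / Σ W_i sinα_i, with Δl_i = b_i / cosα_i.
Slice 1: Δl = 2.3/cos(-2.3°) = 2.302 m; N'_1 = 74·cos(-2.3°) = 73.9; c'Δl = 34.76; W sinα = -3.0
Slice 2: Δl = 3.0/cos13.5° = 3.085 m; N'_2 = 292·cos13.5° = 283.9; c'Δl = 46.59; W sinα = 68.2
Slice 3: Δl = 1.3/cos27.2° = 1.462 m; N'_3 = 110·cos27.2° = 97.8; c'Δl = 22.07; W sinα = 50.3
Slice 4: Δl = 1.5/cos37.0° = 1.878 m; N'_4 = 105·cos37.0° = 83.9; c'Δl = 28.36; W sinα = 63.2
Slice 5: Δl = 2.4/cos53.4° = 4.025 m; N'_5 = 87·cos53.4° = 51.9; c'Δl = 60.78; W sinα = 69.8
Σc'Δl = 192.6 kN/m; ΣN' = 591.4 kN/m; ΣW sinα = 248.5 kN/m
Resisting = 192.6 + 591.4·tan30.1° = 192.6 + 342.8 = 535.4 kN/m
FS = 535.4 / 248.5 = 2.154

FS = 2.15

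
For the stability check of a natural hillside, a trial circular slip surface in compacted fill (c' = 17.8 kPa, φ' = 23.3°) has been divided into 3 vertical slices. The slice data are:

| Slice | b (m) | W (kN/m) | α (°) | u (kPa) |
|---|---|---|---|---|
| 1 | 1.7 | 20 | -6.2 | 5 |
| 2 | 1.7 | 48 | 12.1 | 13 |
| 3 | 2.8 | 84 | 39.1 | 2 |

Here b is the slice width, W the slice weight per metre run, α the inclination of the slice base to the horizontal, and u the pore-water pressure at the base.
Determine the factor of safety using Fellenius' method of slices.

FS = 2.73

Ordinary method of slices: FS = Σ[c'·Δl_i + (W_i cosα_i − u_i·Δl_i)·tanφ'] / Σ W_i sinα_i, with Δl_i = b_i / cosα_i.
Slice 1: Δl = 1.7/cos(-6.2°) = 1.710 m; N'_1 = 20·cos(-6.2°) − 5·1.710 = 11.3; c'Δl = 30.44; W sinα = -2.2
Slice 2: Δl = 1.7/cos12.1° = 1.739 m; N'_2 = 48·cos12.1° − 13·1.739 = 24.3; c'Δl = 30.95; W sinα = 10.1
Slice 3: Δl = 2.8/cos39.1° = 3.608 m; N'_3 = 84·cos39.1° − 2·3.608 = 58.0; c'Δl = 64.22; W sinα = 53.0
Σc'Δl = 125.6 kN/m; ΣN' = 93.6 kN/m; ΣW sinα = 60.9 kN/m
Resisting = 125.6 + 93.6·tan23.3° = 125.6 + 40.3 = 165.9 kN/m
FS = 165.9 / 60.9 = 2.726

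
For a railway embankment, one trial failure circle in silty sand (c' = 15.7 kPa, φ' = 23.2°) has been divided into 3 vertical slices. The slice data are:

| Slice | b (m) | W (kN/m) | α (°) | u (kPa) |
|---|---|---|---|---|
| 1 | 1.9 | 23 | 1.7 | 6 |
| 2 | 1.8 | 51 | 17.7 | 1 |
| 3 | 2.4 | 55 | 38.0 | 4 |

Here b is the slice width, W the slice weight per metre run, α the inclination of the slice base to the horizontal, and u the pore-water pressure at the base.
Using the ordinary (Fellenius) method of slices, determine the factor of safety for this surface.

FS = 2.91

Ordinary method of slices: FS = Σ[c'·Δl_i + (W_i cosα_i − u_i·Δl_i)·tanφ'] / Σ W_i sinα_i, with Δl_i = b_i / cosα_i.
Slice 1: Δl = 1.9/cos1.7° = 1.901 m; N'_1 = 23·cos1.7° − 6·1.901 = 11.6; c'Δl = 29.84; W sinα = 0.7
Slice 2: Δl = 1.8/cos17.7° = 1.889 m; N'_2 = 51·cos17.7° − 1·1.889 = 46.7; c'Δl = 29.66; W sinα = 15.5
Slice 3: Δl = 2.4/cos38.0° = 3.046 m; N'_3 = 55·cos38.0° − 4·3.046 = 31.2; c'Δl = 47.82; W sinα = 33.9
Σc'Δl = 107.3 kN/m; ΣN' = 89.4 kN/m; ΣW sinα = 50.0 kN/m
Resisting = 107.3 + 89.4·tan23.2° = 107.3 + 38.3 = 145.7 kN/m
FS = 145.7 / 50.0 = 2.910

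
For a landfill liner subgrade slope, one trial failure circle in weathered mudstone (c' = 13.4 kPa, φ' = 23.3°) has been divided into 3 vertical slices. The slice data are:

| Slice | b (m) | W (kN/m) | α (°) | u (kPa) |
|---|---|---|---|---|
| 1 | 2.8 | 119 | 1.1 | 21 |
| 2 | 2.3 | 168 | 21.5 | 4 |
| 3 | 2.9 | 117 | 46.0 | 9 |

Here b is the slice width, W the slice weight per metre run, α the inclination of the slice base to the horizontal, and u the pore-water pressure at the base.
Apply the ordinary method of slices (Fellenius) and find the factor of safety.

FS = 1.58

Ordinary method of slices: FS = Σ[c'·Δl_i + (W_i cosα_i − u_i·Δl_i)·tanφ'] / Σ W_i sinα_i, with Δl_i = b_i / cosα_i.
Slice 1: Δl = 2.8/cos1.1° = 2.801 m; N'_1 = 119·cos1.1° − 21·2.801 = 60.2; c'Δl = 37.53; W sinα = 2.3
Slice 2: Δl = 2.3/cos21.5° = 2.472 m; N'_2 = 168·cos21.5° − 4·2.472 = 146.4; c'Δl = 33.12; W sinα = 61.6
Slice 3: Δl = 2.9/cos46.0° = 4.175 m; N'_3 = 117·cos46.0° − 9·4.175 = 43.7; c'Δl = 55.94; W sinα = 84.2
Σc'Δl = 126.6 kN/m; ΣN' = 250.3 kN/m; ΣW sinα = 148.0 kN/m
Resisting = 126.6 + 250.3·tan23.3° = 126.6 + 107.8 = 234.4 kN/m
FS = 234.4 / 148.0 = 1.583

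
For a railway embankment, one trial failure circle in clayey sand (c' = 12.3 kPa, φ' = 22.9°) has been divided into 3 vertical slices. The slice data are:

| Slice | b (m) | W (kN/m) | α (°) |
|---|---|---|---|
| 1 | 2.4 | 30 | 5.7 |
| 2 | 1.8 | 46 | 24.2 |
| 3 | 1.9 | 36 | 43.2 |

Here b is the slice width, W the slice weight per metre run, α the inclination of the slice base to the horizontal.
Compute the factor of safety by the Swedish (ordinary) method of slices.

Ordinary method of slices: FS = Σ[c'·Δl_i + (W_i cosα_i)·tanφ'] / Σ W_i sinα_i, with Δl_i = b_i / cosα_i.
Slice 1: Δl = 2.4/cos5.7° = 2.412 m; N'_1 = 30·cos5.7° = 29.9; c'Δl = 29.67; W sinα = 3.0
Slice 2: Δl = 1.8/cos24.2° = 1.973 m; N'_2 = 46·cos24.2° = 42.0; c'Δl = 24.27; W sinα = 18.9
Slice 3: Δl = 1.9/cos43.2° = 2.606 m; N'_3 = 36·cos43.2° = 26.2; c'Δl = 32.06; W sinα = 24.6
Σc'Δl = 86.0 kN/m; ΣN' = 98.1 kN/m; ΣW sinα = 46.5 kN/m
Resisting = 86.0 + 98.1·tan22.9° = 86.0 + 41.4 = 127.4 kN/m
FS = 127.4 / 46.5 = 2.741

FS = 2.74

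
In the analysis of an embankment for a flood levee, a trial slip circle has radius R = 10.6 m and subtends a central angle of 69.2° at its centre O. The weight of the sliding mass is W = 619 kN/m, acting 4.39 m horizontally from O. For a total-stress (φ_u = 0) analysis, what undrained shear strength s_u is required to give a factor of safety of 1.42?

FS = s_u·L_a·R / (W·d), so s_u = FS·W·d / (L_a·R).
Arc length L_a = R·θ = 10.6·(69.2°·π/180) = 10.6·1.2078 = 12.80 m
s_u = 1.42·619·4.39 / (12.80·10.6) = 3858.7 / 135.70 = 28.43 kPa

s_u = 28.4 kPa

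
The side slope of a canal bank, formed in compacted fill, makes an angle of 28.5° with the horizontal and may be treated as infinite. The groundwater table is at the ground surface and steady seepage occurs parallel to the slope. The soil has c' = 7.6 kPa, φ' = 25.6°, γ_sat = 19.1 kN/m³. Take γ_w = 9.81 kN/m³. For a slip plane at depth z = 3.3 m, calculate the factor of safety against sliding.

FS = 0.72

With seepage parallel to the slope and the water table at the surface, the effective normal stress on the slip plane uses the buoyant unit weight γ' = γ_sat − γ_w while the driving shear stress uses γ_sat:
FS = [c' + γ' z cos²β tanφ'] / [γ_sat z sinβ cosβ]
γ' = 19.1 − 9.81 = 9.29 kN/m³
Numerator = 7.6 + 9.29·3.3·cos²28.5°·tan25.6° = 7.6 + 9.29·3.3·0.7723·0.4791 = 18.944 kPa
Denominator = 19.1·3.3·sin28.5°·cos28.5° = 19.1·3.3·0.4772·0.8788 = 26.431 kPa
FS = 18.944 / 26.431 = 0.717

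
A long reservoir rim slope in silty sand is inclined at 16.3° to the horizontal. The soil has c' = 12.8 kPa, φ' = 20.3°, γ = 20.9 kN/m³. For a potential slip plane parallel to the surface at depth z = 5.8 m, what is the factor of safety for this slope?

For an infinite slope with a slip plane parallel to the surface (no pore pressure): FS = [c' + γz cos²β tanφ'] / [γz sinβ cosβ].
γz = 20.9·5.8 = 121.22 kN/m²
Numerator = 12.8 + 121.22·cos²16.3°·tan20.3° = 12.8 + 121.22·0.9212·0.3699 = 54.108 kPa
Denominator = 121.22·sin16.3°·cos16.3° = 121.22·0.2807·0.9598 = 32.655 kPa
FS = 54.108 / 32.655 = 1.657

FS = 1.66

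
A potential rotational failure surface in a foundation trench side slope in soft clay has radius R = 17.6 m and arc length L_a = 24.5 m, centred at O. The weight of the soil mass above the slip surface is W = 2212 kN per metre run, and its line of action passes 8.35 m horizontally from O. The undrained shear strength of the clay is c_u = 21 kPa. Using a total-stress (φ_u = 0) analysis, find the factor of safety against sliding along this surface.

FS = 0.49

Taking moments about the centre O, the resisting moment is provided by the undrained shear strength acting along the arc:
M_R = c_u·L_a·R = 21·24.50·17.6 = 9055.2 kN·m/m
M_D = W·d = 2212·8.35 = 18470.2 kN·m/m
FS = M_R / M_D = 9055.2 / 18470.2 = 0.490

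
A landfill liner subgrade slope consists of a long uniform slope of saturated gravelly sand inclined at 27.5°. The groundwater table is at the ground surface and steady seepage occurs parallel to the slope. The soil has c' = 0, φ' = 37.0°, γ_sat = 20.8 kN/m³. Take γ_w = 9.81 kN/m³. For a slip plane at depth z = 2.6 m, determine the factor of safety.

FS = 0.76

With seepage parallel to the slope and the water table at the surface, the effective normal stress on the slip plane uses the buoyant unit weight γ' = γ_sat − γ_w while the driving shear stress uses γ_sat:
FS = [c' + γ' z cos²β tanφ'] / [γ_sat z sinβ cosβ]
(For c' = 0 this reduces to FS = (γ'/γ_sat)·tanφ'/tanβ.)
γ' = 20.8 − 9.81 = 10.99 kN/m³
Numerator = 0.0 + 10.99·2.6·cos²27.5°·tan37.0° = 0.0 + 10.99·2.6·0.7868·0.7536 = 16.941 kPa
Denominator = 20.8·2.6·sin27.5°·cos27.5° = 20.8·2.6·0.4617·0.8870 = 22.150 kPa
FS = 16.941 / 22.150 = 0.765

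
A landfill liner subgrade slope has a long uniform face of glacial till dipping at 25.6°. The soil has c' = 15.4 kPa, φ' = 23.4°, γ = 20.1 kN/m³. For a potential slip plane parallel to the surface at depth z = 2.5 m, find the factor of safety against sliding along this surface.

For an infinite slope with a slip plane parallel to the surface (no pore pressure): FS = [c' + γz cos²β tanφ'] / [γz sinβ cosβ].
γz = 20.1·2.5 = 50.25 kN/m²
Numerator = 15.4 + 50.25·cos²25.6°·tan23.4° = 15.4 + 50.25·0.8133·0.4327 = 33.085 kPa
Denominator = 50.25·sin25.6°·cos25.6° = 50.25·0.4321·0.9018 = 19.581 kPa
FS = 33.085 / 19.581 = 1.690

FS = 1.69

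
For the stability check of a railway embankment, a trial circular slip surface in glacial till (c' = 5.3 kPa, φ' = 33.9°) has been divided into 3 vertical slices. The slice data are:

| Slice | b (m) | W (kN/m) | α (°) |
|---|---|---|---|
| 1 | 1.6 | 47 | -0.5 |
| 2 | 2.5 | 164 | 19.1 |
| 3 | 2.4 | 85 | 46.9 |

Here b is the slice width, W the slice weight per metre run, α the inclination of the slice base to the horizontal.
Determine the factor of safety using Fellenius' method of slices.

Ordinary method of slices: FS = Σ[c'·Δl_i + (W_i cosα_i)·tanφ'] / Σ W_i sinα_i, with Δl_i = b_i / cosα_i.
Slice 1: Δl = 1.6/cos(-0.5°) = 1.600 m; N'_1 = 47·cos(-0.5°) = 47.0; c'Δl = 8.48; W sinα = -0.4
Slice 2: Δl = 2.5/cos19.1° = 2.646 m; N'_2 = 164·cos19.1° = 155.0; c'Δl = 14.02; W sinα = 53.7
Slice 3: Δl = 2.4/cos46.9° = 3.513 m; N'_3 = 85·cos46.9° = 58.1; c'Δl = 18.62; W sinα = 62.1
Σc'Δl = 41.1 kN/m; ΣN' = 260.0 kN/m; ΣW sinα = 115.3 kN/m
Resisting = 41.1 + 260.0·tan33.9° = 41.1 + 174.7 = 215.9 kN/m
FS = 215.9 / 115.3 = 1.872

FS = 1.87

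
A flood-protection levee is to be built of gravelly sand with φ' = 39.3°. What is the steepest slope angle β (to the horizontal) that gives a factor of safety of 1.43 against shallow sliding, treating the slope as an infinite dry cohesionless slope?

For an infinite dry cohesionless slope FS = tanφ'/tanβ, so tanβ = tanφ' / FS.
tanβ = tan39.3° / 1.43 = 0.8185 / 1.43 = 0.5724
β = arctan(0.5724) = 29.79°

β = 29.8°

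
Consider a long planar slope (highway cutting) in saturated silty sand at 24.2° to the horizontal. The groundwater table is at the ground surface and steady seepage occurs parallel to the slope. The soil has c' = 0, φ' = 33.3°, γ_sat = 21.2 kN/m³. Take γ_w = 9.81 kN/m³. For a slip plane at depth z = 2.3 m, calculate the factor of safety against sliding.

With seepage parallel to the slope and the water table at the surface, the effective normal stress on the slip plane uses the buoyant unit weight γ' = γ_sat − γ_w while the driving shear stress uses γ_sat:
FS = [c' + γ' z cos²β tanφ'] / [γ_sat z sinβ cosβ]
(For c' = 0 this reduces to FS = (γ'/γ_sat)·tanφ'/tanβ.)
γ' = 21.2 − 9.81 = 11.39 kN/m³
Numerator = 0.0 + 11.39·2.3·cos²24.2°·tan33.3° = 0.0 + 11.39·2.3·0.8320·0.6569 = 14.317 kPa
Denominator = 21.2·2.3·sin24.2°·cos24.2° = 21.2·2.3·0.4099·0.9121 = 18.231 kPa
FS = 14.317 / 18.231 = 0.785

FS = 0.79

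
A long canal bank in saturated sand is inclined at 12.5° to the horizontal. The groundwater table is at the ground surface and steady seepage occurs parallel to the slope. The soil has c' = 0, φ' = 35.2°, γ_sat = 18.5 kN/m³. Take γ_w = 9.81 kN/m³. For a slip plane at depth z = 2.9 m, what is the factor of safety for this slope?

FS = 1.49

With seepage parallel to the slope and the water table at the surface, the effective normal stress on the slip plane uses the buoyant unit weight γ' = γ_sat − γ_w while the driving shear stress uses γ_sat:
FS = [c' + γ' z cos²β tanφ'] / [γ_sat z sinβ cosβ]
(For c' = 0 this reduces to FS = (γ'/γ_sat)·tanφ'/tanβ.)
γ' = 18.5 − 9.81 = 8.69 kN/m³
Numerator = 0.0 + 8.69·2.9·cos²12.5°·tan35.2° = 0.0 + 8.69·2.9·0.9532·0.7054 = 16.945 kPa
Denominator = 18.5·2.9·sin12.5°·cos12.5° = 18.5·2.9·0.2164·0.9763 = 11.337 kPa
FS = 16.945 / 11.337 = 1.495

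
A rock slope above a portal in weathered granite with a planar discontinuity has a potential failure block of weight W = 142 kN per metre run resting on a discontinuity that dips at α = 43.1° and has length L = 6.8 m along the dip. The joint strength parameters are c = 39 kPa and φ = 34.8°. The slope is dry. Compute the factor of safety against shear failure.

Resolving the block weight along and normal to the plane and applying the Mohr–Coulomb strength on the joint:
N' = W cosα = 142·cos43.1° = 103.7 kN/m
Driving force T = W sinα = 142·sin43.1° = 97.0 kN/m
Resisting force R = c·L + N'·tanφ = 39·6.8 + 103.7·tan34.8° = 265.2 + 72.1 = 337.3 kN/m
FS = R / T = 337.3 / 97.0 = 3.476

FS = 3.48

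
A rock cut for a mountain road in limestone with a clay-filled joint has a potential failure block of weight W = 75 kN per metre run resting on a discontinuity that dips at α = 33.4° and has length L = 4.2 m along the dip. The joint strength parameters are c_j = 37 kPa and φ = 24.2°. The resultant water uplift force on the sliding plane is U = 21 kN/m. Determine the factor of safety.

Resolving the block weight along and normal to the plane and applying the Mohr–Coulomb strength on the joint:
N' = W cosα − U = 75·cos33.4° − 21 = 41.6 kN/m
Driving force T = W sinα = 75·sin33.4° = 41.3 kN/m
Resisting force R = c_j·L + N'·tanφ = 37·4.2 + 41.6·tan24.2° = 155.4 + 18.7 = 174.1 kN/m
FS = R / T = 174.1 / 41.3 = 4.217

FS = 4.22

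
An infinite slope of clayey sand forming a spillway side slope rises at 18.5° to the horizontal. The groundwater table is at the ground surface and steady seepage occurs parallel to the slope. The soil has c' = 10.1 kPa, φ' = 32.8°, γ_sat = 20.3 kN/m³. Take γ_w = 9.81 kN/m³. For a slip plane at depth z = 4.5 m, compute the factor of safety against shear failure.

FS = 1.36

With seepage parallel to the slope and the water table at the surface, the effective normal stress on the slip plane uses the buoyant unit weight γ' = γ_sat − γ_w while the driving shear stress uses γ_sat:
FS = [c' + γ' z cos²β tanφ'] / [γ_sat z sinβ cosβ]
γ' = 20.3 − 9.81 = 10.49 kN/m³
Numerator = 10.1 + 10.49·4.5·cos²18.5°·tan32.8° = 10.1 + 10.49·4.5·0.8993·0.6445 = 37.459 kPa
Denominator = 20.3·4.5·sin18.5°·cos18.5° = 20.3·4.5·0.3173·0.9483 = 27.488 kPa
FS = 37.459 / 27.488 = 1.363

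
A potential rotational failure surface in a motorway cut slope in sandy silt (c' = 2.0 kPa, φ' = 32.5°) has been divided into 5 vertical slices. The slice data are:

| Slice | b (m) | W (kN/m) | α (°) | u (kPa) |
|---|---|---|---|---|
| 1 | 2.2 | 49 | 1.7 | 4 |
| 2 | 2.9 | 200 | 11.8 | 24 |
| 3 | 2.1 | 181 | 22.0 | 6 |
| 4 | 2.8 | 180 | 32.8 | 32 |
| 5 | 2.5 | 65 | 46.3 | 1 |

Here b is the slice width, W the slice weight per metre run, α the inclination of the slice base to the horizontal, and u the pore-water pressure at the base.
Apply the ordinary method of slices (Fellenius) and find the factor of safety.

FS = 1.13

Ordinary method of slices: FS = Σ[c'·Δl_i + (W_i cosα_i − u_i·Δl_i)·tanφ'] / Σ W_i sinα_i, with Δl_i = b_i / cosα_i.
Slice 1: Δl = 2.2/cos1.7° = 2.201 m; N'_1 = 49·cos1.7° − 4·2.201 = 40.2; c'Δl = 4.40; W sinα = 1.5
Slice 2: Δl = 2.9/cos11.8° = 2.963 m; N'_2 = 200·cos11.8° − 24·2.963 = 124.7; c'Δl = 5.93; W sinα = 40.9
Slice 3: Δl = 2.1/cos22.0° = 2.265 m; N'_3 = 181·cos22.0° − 6·2.265 = 154.2; c'Δl = 4.53; W sinα = 67.8
Slice 4: Δl = 2.8/cos32.8° = 3.331 m; N'_4 = 180·cos32.8° − 32·3.331 = 44.7; c'Δl = 6.66; W sinα = 97.5
Slice 5: Δl = 2.5/cos46.3° = 3.619 m; N'_5 = 65·cos46.3° − 1·3.619 = 41.3; c'Δl = 7.24; W sinα = 47.0
Σc'Δl = 28.8 kN/m; ΣN' = 405.1 kN/m; ΣW sinα = 254.7 kN/m
Resisting = 28.8 + 405.1·tan32.5° = 28.8 + 258.1 = 286.8 kN/m
FS = 286.8 / 254.7 = 1.126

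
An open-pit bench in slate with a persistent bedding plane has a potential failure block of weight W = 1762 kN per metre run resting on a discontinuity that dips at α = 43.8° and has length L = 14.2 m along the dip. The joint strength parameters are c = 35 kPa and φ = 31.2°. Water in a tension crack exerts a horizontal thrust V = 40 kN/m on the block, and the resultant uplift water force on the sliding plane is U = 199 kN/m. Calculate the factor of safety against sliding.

Resolving the block weight along and normal to the plane and applying the Mohr–Coulomb strength on the joint:
N' = W cosα − U − V sinα = 1762·cos43.8° − 199 − 40·sin43.8° = 1045.1 kN/m
Driving force T = W sinα + V cosα = 1762·sin43.8° + 40·cos43.8° = 1248.4 kN/m
Resisting force R = c·L + N'·tanφ = 35·14.2 + 1045.1·tan31.2° = 497.0 + 632.9 = 1129.9 kN/m
FS = R / T = 1129.9 / 1248.4 = 0.905

FS = 0.91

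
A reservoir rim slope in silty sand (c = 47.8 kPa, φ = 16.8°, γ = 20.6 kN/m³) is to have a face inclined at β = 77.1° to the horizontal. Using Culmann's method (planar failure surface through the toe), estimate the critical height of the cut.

Culmann's analysis gives the critical failure plane at α_cr = (β + φ)/2 = (77.1 + 16.8)/2 = 46.9°, and the critical height
H_c = (4c/γ) · sinβ cosφ / [1 − cos(β − φ)]
    = (4·47.8/20.6) · sin77.1°·cos16.8° / [1 − cos(60.3°)]
    = 9.282 · 0.9748·0.9573 / [1 − 0.4955]
    = 9.282 · 0.9332 / 0.5045
    = 17.17 m

H_c = 17.17 m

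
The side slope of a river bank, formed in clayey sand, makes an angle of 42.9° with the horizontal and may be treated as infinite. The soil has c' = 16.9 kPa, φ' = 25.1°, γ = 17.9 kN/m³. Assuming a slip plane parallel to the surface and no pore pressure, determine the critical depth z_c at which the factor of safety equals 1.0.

z_c = 3.82 m

Setting FS = 1.00 in FS = [c' + γz cos²β tanφ'] / [γz sinβ cosβ] and solving for z:
z = c' / [γ cosβ (FS·sinβ − cosβ·tanφ')]
  = 16.9 / [17.9·cos42.9°·(1.00·sin42.9° − cos42.9°·tan25.1°)]
  = 16.9 / [17.9·0.7325·(1.00·0.6807 − 0.7325·0.4684)]
  = 16.9 / 4.4264 = 3.818 m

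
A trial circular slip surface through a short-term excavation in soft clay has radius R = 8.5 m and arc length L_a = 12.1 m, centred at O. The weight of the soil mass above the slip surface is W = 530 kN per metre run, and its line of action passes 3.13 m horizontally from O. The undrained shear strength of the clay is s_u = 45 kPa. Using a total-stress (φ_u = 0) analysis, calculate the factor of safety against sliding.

Taking moments about the centre O, the resisting moment is provided by the undrained shear strength acting along the arc:
M_R = s_u·L_a·R = 45·12.10·8.5 = 4628.2 kN·m/m
M_D = W·d = 530·3.13 = 1658.9 kN·m/m
FS = M_R / M_D = 4628.2 / 1658.9 = 2.790

FS = 2.79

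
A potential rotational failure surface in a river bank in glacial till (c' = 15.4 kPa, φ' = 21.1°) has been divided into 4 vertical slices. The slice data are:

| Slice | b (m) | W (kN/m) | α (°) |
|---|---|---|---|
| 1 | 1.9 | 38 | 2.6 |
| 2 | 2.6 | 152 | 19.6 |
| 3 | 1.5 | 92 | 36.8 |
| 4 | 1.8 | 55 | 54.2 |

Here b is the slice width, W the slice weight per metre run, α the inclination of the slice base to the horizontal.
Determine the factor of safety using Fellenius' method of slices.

FS = 1.70

Ordinary method of slices: FS = Σ[c'·Δl_i + (W_i cosα_i)·tanφ'] / Σ W_i sinα_i, with Δl_i = b_i / cosα_i.
Slice 1: Δl = 1.9/cos2.6° = 1.902 m; N'_1 = 38·cos2.6° = 38.0; c'Δl = 29.29; W sinα = 1.7
Slice 2: Δl = 2.6/cos19.6° = 2.760 m; N'_2 = 152·cos19.6° = 143.2; c'Δl = 42.50; W sinα = 51.0
Slice 3: Δl = 1.5/cos36.8° = 1.873 m; N'_3 = 92·cos36.8° = 73.7; c'Δl = 28.85; W sinα = 55.1
Slice 4: Δl = 1.8/cos54.2° = 3.077 m; N'_4 = 55·cos54.2° = 32.2; c'Δl = 47.39; W sinα = 44.6
Σc'Δl = 148.0 kN/m; ΣN' = 287.0 kN/m; ΣW sinα = 152.4 kN/m
Resisting = 148.0 + 287.0·tan21.1° = 148.0 + 110.7 = 258.8 kN/m
FS = 258.8 / 152.4 = 1.698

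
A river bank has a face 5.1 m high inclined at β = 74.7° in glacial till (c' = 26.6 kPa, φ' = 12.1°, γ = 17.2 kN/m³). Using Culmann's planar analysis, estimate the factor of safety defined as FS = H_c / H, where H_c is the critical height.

H_c = (4c'/γ) · sinβ cosφ' / [1 − cos(β − φ')]
    = (4·26.6/17.2) · sin74.7°·cos12.1° / [1 − cos62.6°]
    = 6.186 · 0.9431 / 0.5398 = 10.81 m
FS = H_c / H = 10.81 / 5.1 = 2.119

FS = 2.12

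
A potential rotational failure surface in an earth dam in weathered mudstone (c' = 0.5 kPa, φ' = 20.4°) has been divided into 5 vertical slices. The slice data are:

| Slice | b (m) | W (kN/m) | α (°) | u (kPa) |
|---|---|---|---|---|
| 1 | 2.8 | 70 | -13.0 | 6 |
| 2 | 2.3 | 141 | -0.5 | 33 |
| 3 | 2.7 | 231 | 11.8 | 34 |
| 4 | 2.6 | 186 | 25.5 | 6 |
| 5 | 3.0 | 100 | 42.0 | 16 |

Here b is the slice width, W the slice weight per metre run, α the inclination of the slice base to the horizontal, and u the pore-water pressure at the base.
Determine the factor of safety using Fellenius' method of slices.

Ordinary method of slices: FS = Σ[c'·Δl_i + (W_i cosα_i − u_i·Δl_i)·tanφ'] / Σ W_i sinα_i, with Δl_i = b_i / cosα_i.
Slice 1: Δl = 2.8/cos(-13.0°) = 2.874 m; N'_1 = 70·cos(-13.0°) − 6·2.874 = 51.0; c'Δl = 1.44; W sinα = -15.7
Slice 2: Δl = 2.3/cos(-0.5°) = 2.300 m; N'_2 = 141·cos(-0.5°) − 33·2.300 = 65.1; c'Δl = 1.15; W sinα = -1.2
Slice 3: Δl = 2.7/cos11.8° = 2.758 m; N'_3 = 231·cos11.8° − 34·2.758 = 132.3; c'Δl = 1.38; W sinα = 47.2
Slice 4: Δl = 2.6/cos25.5° = 2.881 m; N'_4 = 186·cos25.5° − 6·2.881 = 150.6; c'Δl = 1.44; W sinα = 80.1
Slice 5: Δl = 3.0/cos42.0° = 4.037 m; N'_5 = 100·cos42.0° − 16·4.037 = 9.7; c'Δl = 2.02; W sinα = 66.9
Σc'Δl = 7.4 kN/m; ΣN' = 408.7 kN/m; ΣW sinα = 177.2 kN/m
Resisting = 7.4 + 408.7·tan20.4° = 7.4 + 152.0 = 159.4 kN/m
FS = 159.4 / 177.2 = 0.899

FS = 0.90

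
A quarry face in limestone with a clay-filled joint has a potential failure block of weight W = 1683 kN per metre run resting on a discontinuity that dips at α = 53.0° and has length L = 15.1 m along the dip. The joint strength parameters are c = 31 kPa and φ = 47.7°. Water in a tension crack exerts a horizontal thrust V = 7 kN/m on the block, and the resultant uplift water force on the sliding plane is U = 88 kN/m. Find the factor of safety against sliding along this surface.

Resolving the block weight along and normal to the plane and applying the Mohr–Coulomb strength on the joint:
N' = W cosα − U − V sinα = 1683·cos53.0° − 88 − 7·sin53.0° = 919.3 kN/m
Driving force T = W sinα + V cosα = 1683·sin53.0° + 7·cos53.0° = 1348.3 kN/m
Resisting force R = c·L + N'·tanφ = 31·15.1 + 919.3·tan47.7° = 468.1 + 1010.3 = 1478.4 kN/m
FS = R / T = 1478.4 / 1348.3 = 1.096

FS = 1.10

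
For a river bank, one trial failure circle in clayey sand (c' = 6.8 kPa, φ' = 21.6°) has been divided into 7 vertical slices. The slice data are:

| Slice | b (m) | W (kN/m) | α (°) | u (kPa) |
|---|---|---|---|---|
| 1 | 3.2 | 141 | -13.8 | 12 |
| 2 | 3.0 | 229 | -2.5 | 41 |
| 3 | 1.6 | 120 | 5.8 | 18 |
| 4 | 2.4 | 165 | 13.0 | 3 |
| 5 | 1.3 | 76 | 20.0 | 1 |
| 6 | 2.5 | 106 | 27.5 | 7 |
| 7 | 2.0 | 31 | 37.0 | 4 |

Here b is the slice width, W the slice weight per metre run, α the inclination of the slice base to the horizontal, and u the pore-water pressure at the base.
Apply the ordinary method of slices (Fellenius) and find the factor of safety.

FS = 3.59

Ordinary method of slices: FS = Σ[c'·Δl_i + (W_i cosα_i − u_i·Δl_i)·tanφ'] / Σ W_i sinα_i, with Δl_i = b_i / cosα_i.
Slice 1: Δl = 3.2/cos(-13.8°) = 3.295 m; N'_1 = 141·cos(-13.8°) − 12·3.295 = 97.4; c'Δl = 22.41; W sinα = -33.6
Slice 2: Δl = 3.0/cos(-2.5°) = 3.003 m; N'_2 = 229·cos(-2.5°) − 41·3.003 = 105.7; c'Δl = 20.42; W sinα = -10.0
Slice 3: Δl = 1.6/cos5.8° = 1.608 m; N'_3 = 120·cos5.8° − 18·1.608 = 90.4; c'Δl = 10.94; W sinα = 12.1
Slice 4: Δl = 2.4/cos13.0° = 2.463 m; N'_4 = 165·cos13.0° − 3·2.463 = 153.4; c'Δl = 16.75; W sinα = 37.1
Slice 5: Δl = 1.3/cos20.0° = 1.383 m; N'_5 = 76·cos20.0° − 1·1.383 = 70.0; c'Δl = 9.41; W sinα = 26.0
Slice 6: Δl = 2.5/cos27.5° = 2.818 m; N'_6 = 106·cos27.5° − 7·2.818 = 74.3; c'Δl = 19.17; W sinα = 48.9
Slice 7: Δl = 2.0/cos37.0° = 2.504 m; N'_7 = 31·cos37.0° − 4·2.504 = 14.7; c'Δl = 17.03; W sinα = 18.7
Σc'Δl = 116.1 kN/m; ΣN' = 605.9 kN/m; ΣW sinα = 99.2 kN/m
Resisting = 116.1 + 605.9·tan21.6° = 116.1 + 239.9 = 356.0 kN/m
FS = 356.0 / 99.2 = 3.588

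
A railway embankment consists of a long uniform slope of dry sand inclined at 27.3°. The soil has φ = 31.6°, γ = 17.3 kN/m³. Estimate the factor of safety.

For a dry cohesionless infinite slope the factor of safety is FS = tanφ / tanβ.
FS = tan31.6° / tan27.3° = 0.6152 / 0.5161 = 1.192

FS = 1.19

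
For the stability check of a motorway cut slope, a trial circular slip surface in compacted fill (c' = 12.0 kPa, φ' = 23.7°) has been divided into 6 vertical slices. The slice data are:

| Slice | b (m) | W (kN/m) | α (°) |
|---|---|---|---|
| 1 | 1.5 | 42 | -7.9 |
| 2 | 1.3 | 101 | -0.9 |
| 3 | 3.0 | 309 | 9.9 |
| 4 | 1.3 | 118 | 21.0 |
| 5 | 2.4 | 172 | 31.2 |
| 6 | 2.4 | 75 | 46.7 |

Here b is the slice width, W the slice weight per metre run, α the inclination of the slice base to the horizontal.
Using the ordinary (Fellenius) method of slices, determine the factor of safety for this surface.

FS = 2.13

Ordinary method of slices: FS = Σ[c'·Δl_i + (W_i cosα_i)·tanφ'] / Σ W_i sinα_i, with Δl_i = b_i / cosα_i.
Slice 1: Δl = 1.5/cos(-7.9°) = 1.514 m; N'_1 = 42·cos(-7.9°) = 41.6; c'Δl = 18.17; W sinα = -5.8
Slice 2: Δl = 1.3/cos(-0.9°) = 1.300 m; N'_2 = 101·cos(-0.9°) = 101.0; c'Δl = 15.60; W sinα = -1.6
Slice 3: Δl = 3.0/cos9.9° = 3.045 m; N'_3 = 309·cos9.9° = 304.4; c'Δl = 36.54; W sinα = 53.1
Slice 4: Δl = 1.3/cos21.0° = 1.392 m; N'_4 = 118·cos21.0° = 110.2; c'Δl = 16.71; W sinα = 42.3
Slice 5: Δl = 2.4/cos31.2° = 2.806 m; N'_5 = 172·cos31.2° = 147.1; c'Δl = 33.67; W sinα = 89.1
Slice 6: Δl = 2.4/cos46.7° = 3.499 m; N'_6 = 75·cos46.7° = 51.4; c'Δl = 41.99; W sinα = 54.6
Σc'Δl = 162.7 kN/m; ΣN' = 755.7 kN/m; ΣW sinα = 231.7 kN/m
Resisting = 162.7 + 755.7·tan23.7° = 162.7 + 331.7 = 494.4 kN/m
FS = 494.4 / 231.7 = 2.134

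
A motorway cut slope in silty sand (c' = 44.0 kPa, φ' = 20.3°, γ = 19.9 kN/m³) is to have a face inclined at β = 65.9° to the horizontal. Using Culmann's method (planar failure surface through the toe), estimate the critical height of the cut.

Culmann's analysis gives the critical failure plane at α_cr = (β + φ')/2 = (65.9 + 20.3)/2 = 43.1°, and the critical height
H_c = (4c'/γ) · sinβ cosφ' / [1 − cos(β − φ')]
    = (4·44.0/19.9) · sin65.9°·cos20.3° / [1 − cos(45.6°)]
    = 8.844 · 0.9128·0.9379 / [1 − 0.6997]
    = 8.844 · 0.8561 / 0.3003
    = 25.21 m

H_c = 25.21 m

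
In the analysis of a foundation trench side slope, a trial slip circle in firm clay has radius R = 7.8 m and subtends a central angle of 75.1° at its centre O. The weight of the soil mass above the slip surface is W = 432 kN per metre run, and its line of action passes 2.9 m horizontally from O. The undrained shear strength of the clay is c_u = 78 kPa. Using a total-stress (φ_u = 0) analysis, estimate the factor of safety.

FS = 4.97

Taking moments about the centre O, the resisting moment is provided by the undrained shear strength acting along the arc:
Arc length L_a = R·θ = 7.8·(75.1°·π/180) = 7.8·1.3107 = 10.22 m
M_R = c_u·L_a·R = 78·10.22·7.8 = 6220.2 kN·m/m
M_D = W·d = 432·2.9 = 1252.8 kN·m/m
FS = M_R / M_D = 6220.2 / 1252.8 = 4.965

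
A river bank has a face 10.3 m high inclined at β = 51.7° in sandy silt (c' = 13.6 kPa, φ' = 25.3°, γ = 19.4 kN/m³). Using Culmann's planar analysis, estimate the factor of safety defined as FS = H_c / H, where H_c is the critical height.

H_c = (4c'/γ) · sinβ cosφ' / [1 − cos(β − φ')]
    = (4·13.6/19.4) · sin51.7°·cos25.3° / [1 − cos26.4°]
    = 2.804 · 0.7095 / 0.1043 = 19.08 m
FS = H_c / H = 19.08 / 10.3 = 1.852

FS = 1.85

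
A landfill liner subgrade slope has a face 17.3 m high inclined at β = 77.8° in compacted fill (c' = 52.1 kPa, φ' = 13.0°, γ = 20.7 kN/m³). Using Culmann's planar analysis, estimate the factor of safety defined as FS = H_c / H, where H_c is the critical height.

FS = 0.97

H_c = (4c'/γ) · sinβ cosφ' / [1 − cos(β − φ')]
    = (4·52.1/20.7) · sin77.8°·cos13.0° / [1 − cos64.8°]
    = 10.068 · 0.9524 / 0.5742 = 16.70 m
FS = H_c / H = 16.70 / 17.3 = 0.965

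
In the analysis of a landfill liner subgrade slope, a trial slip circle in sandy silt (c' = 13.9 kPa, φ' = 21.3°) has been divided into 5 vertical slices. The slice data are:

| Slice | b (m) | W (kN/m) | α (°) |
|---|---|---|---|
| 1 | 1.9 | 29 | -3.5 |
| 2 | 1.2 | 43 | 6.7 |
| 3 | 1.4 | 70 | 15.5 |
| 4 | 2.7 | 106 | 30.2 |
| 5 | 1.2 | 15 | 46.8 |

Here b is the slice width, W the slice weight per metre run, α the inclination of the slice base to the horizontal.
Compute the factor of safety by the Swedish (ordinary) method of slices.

FS = 2.61

Ordinary method of slices: FS = Σ[c'·Δl_i + (W_i cosα_i)·tanφ'] / Σ W_i sinα_i, with Δl_i = b_i / cosα_i.
Slice 1: Δl = 1.9/cos(-3.5°) = 1.904 m; N'_1 = 29·cos(-3.5°) = 28.9; c'Δl = 26.46; W sinα = -1.8
Slice 2: Δl = 1.2/cos6.7° = 1.208 m; N'_2 = 43·cos6.7° = 42.7; c'Δl = 16.79; W sinα = 5.0
Slice 3: Δl = 1.4/cos15.5° = 1.453 m; N'_3 = 70·cos15.5° = 67.5; c'Δl = 20.19; W sinα = 18.7
Slice 4: Δl = 2.7/cos30.2° = 3.124 m; N'_4 = 106·cos30.2° = 91.6; c'Δl = 43.42; W sinα = 53.3
Slice 5: Δl = 1.2/cos46.8° = 1.753 m; N'_5 = 15·cos46.8° = 10.3; c'Δl = 24.37; W sinα = 10.9
Σc'Δl = 131.2 kN/m; ΣN' = 241.0 kN/m; ΣW sinα = 86.2 kN/m
Resisting = 131.2 + 241.0·tan21.3° = 131.2 + 94.0 = 225.2 kN/m
FS = 225.2 / 86.2 = 2.612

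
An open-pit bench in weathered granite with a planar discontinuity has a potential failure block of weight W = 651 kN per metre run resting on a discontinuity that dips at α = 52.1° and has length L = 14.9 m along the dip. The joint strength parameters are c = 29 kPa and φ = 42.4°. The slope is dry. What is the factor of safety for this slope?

Resolving the block weight along and normal to the plane and applying the Mohr–Coulomb strength on the joint:
N' = W cosα = 651·cos52.1° = 399.9 kN/m
Driving force T = W sinα = 651·sin52.1° = 513.7 kN/m
Resisting force R = c·L + N'·tanφ = 29·14.9 + 399.9·tan42.4° = 432.1 + 365.2 = 797.3 kN/m
FS = R / T = 797.3 / 513.7 = 1.552

FS = 1.55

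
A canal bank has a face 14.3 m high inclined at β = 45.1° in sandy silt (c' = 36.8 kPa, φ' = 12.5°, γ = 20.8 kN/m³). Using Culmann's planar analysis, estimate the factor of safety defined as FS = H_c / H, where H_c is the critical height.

FS = 2.17

H_c = (4c'/γ) · sinβ cosφ' / [1 − cos(β − φ')]
    = (4·36.8/20.8) · sin45.1°·cos12.5° / [1 − cos32.6°]
    = 7.077 · 0.6915 / 0.1575 = 31.06 m
FS = H_c / H = 31.06 / 14.3 = 2.172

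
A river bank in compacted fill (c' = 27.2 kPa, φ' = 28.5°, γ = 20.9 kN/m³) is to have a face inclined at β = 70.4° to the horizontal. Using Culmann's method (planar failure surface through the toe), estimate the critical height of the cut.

Culmann's analysis gives the critical failure plane at α_cr = (β + φ')/2 = (70.4 + 28.5)/2 = 49.5°, and the critical height
H_c = (4c'/γ) · sinβ cosφ' / [1 − cos(β − φ')]
    = (4·27.2/20.9) · sin70.4°·cos28.5° / [1 − cos(41.9°)]
    = 5.206 · 0.9421·0.8788 / [1 − 0.7443]
    = 5.206 · 0.8279 / 0.2557
    = 16.86 m

H_c = 16.86 m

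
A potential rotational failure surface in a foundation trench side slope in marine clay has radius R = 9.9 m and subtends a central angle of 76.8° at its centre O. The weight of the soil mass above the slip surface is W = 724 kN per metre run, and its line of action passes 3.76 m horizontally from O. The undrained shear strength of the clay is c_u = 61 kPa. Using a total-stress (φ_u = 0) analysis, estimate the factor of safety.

FS = 2.94

Taking moments about the centre O, the resisting moment is provided by the undrained shear strength acting along the arc:
Arc length L_a = R·θ = 9.9·(76.8°·π/180) = 9.9·1.3404 = 13.27 m
M_R = c_u·L_a·R = 61·13.27·9.9 = 8013.8 kN·m/m
M_D = W·d = 724·3.76 = 2722.2 kN·m/m
FS = M_R / M_D = 8013.8 / 2722.2 = 2.944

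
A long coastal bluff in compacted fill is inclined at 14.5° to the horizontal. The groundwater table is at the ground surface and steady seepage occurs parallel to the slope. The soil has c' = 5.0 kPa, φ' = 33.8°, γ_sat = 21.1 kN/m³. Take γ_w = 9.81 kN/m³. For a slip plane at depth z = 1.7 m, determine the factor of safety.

FS = 1.96

With seepage parallel to the slope and the water table at the surface, the effective normal stress on the slip plane uses the buoyant unit weight γ' = γ_sat − γ_w while the driving shear stress uses γ_sat:
FS = [c' + γ' z cos²β tanφ'] / [γ_sat z sinβ cosβ]
γ' = 21.1 − 9.81 = 11.29 kN/m³
Numerator = 5.0 + 11.29·1.7·cos²14.5°·tan33.8° = 5.0 + 11.29·1.7·0.9373·0.6694 = 17.043 kPa
Denominator = 21.1·1.7·sin14.5°·cos14.5° = 21.1·1.7·0.2504·0.9681 = 8.695 kPa
FS = 17.043 / 8.695 = 1.960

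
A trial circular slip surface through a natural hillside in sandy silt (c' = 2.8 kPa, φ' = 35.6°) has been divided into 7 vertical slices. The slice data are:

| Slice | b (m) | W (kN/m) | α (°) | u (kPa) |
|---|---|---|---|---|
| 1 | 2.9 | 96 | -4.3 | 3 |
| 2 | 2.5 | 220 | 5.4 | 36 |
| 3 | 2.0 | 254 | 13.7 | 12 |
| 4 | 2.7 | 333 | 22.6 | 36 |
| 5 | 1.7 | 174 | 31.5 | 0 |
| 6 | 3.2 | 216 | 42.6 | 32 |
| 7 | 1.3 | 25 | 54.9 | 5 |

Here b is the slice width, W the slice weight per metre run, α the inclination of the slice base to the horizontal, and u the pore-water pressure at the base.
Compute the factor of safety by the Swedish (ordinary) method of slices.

Ordinary method of slices: FS = Σ[c'·Δl_i + (W_i cosα_i − u_i·Δl_i)·tanφ'] / Σ W_i sinα_i, with Δl_i = b_i / cosα_i.
Slice 1: Δl = 2.9/cos(-4.3°) = 2.908 m; N'_1 = 96·cos(-4.3°) − 3·2.908 = 87.0; c'Δl = 8.14; W sinα = -7.2
Slice 2: Δl = 2.5/cos5.4° = 2.511 m; N'_2 = 220·cos5.4° − 36·2.511 = 128.6; c'Δl = 7.03; W sinα = 20.7
Slice 3: Δl = 2.0/cos13.7° = 2.059 m; N'_3 = 254·cos13.7° − 12·2.059 = 222.1; c'Δl = 5.76; W sinα = 60.2
Slice 4: Δl = 2.7/cos22.6° = 2.925 m; N'_4 = 333·cos22.6° − 36·2.925 = 202.1; c'Δl = 8.19; W sinα = 128.0
Slice 5: Δl = 1.7/cos31.5° = 1.994 m; N'_5 = 174·cos31.5° − 0·1.994 = 148.4; c'Δl = 5.58; W sinα = 90.9
Slice 6: Δl = 3.2/cos42.6° = 4.347 m; N'_6 = 216·cos42.6° − 32·4.347 = 19.9; c'Δl = 12.17; W sinα = 146.2
Slice 7: Δl = 1.3/cos54.9° = 2.261 m; N'_7 = 25·cos54.9° − 5·2.261 = 3.1; c'Δl = 6.33; W sinα = 20.5
Σc'Δl = 53.2 kN/m; ΣN' = 811.2 kN/m; ΣW sinα = 459.2 kN/m
Resisting = 53.2 + 811.2·tan35.6° = 53.2 + 580.7 = 633.9 kN/m
FS = 633.9 / 459.2 = 1.381

FS = 1.38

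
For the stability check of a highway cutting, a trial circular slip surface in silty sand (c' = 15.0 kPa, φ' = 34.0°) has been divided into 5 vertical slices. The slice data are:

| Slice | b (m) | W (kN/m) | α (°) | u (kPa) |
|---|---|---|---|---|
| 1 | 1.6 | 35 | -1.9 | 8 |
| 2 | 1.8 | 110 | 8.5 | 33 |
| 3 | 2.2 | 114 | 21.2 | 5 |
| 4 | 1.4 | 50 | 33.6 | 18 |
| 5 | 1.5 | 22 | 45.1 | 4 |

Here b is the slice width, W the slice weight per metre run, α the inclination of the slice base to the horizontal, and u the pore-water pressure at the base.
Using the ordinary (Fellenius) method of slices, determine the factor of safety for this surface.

Ordinary method of slices: FS = Σ[c'·Δl_i + (W_i cosα_i − u_i·Δl_i)·tanφ'] / Σ W_i sinα_i, with Δl_i = b_i / cosα_i.
Slice 1: Δl = 1.6/cos(-1.9°) = 1.601 m; N'_1 = 35·cos(-1.9°) − 8·1.601 = 22.2; c'Δl = 24.01; W sinα = -1.2
Slice 2: Δl = 1.8/cos8.5° = 1.820 m; N'_2 = 110·cos8.5° − 33·1.820 = 48.7; c'Δl = 27.30; W sinα = 16.3
Slice 3: Δl = 2.2/cos21.2° = 2.360 m; N'_3 = 114·cos21.2° − 5·2.360 = 94.5; c'Δl = 35.40; W sinα = 41.2
Slice 4: Δl = 1.4/cos33.6° = 1.681 m; N'_4 = 50·cos33.6° − 18·1.681 = 11.4; c'Δl = 25.21; W sinα = 27.7
Slice 5: Δl = 1.5/cos45.1° = 2.125 m; N'_5 = 22·cos45.1° − 4·2.125 = 7.0; c'Δl = 31.88; W sinα = 15.6
Σc'Δl = 143.8 kN/m; ΣN' = 183.8 kN/m; ΣW sinα = 99.6 kN/m
Resisting = 143.8 + 183.8·tan34.0° = 143.8 + 124.0 = 267.8 kN/m
FS = 267.8 / 99.6 = 2.689

FS = 2.69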